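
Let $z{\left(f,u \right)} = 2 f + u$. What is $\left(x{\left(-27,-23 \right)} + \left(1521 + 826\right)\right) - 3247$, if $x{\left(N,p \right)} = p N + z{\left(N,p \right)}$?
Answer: $-356$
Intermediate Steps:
$z{\left(f,u \right)} = u + 2 f$
$x{\left(N,p \right)} = p + 2 N + N p$ ($x{\left(N,p \right)} = p N + \left(p + 2 N\right) = N p + \left(p + 2 N\right) = p + 2 N + N p$)
$\left(x{\left(-27,-23 \right)} + \left(1521 + 826\right)\right) - 3247 = \left(\left(-23 + 2 \left(-27\right) - -621\right) + \left(1521 + 826\right)\right) - 3247 = \left(\left(-23 - 54 + 621\right) + 2347\right) - 3247 = \left(544 + 2347\right) - 3247 = 2891 - 3247 = -356$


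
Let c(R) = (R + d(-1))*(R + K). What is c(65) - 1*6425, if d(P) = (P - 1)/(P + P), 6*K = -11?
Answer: -2256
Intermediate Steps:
K = -11/6 (K = (⅙)*(-11) = -11/6 ≈ -1.8333)
d(P) = (-1 + P)/(2*P) (d(P) = (-1 + P)/((2*P)) = (-1 + P)*(1/(2*P)) = (-1 + P)/(2*P))
c(R) = (1 + R)*(-11/6 + R) (c(R) = (R + (½)*(-1 - 1)/(-1))*(R - 11/6) = (R + (½)*(-1)*(-2))*(-11/6 + R) = (R + 1)*(-11/6 + R) = (1 + R)*(-11/6 + R))
c(65) - 1*6425 = (-11/6 + 65² - ⅚*65) - 1*6425 = (-11/6 + 4225 - 325/6) - 6425 = 4169 - 6425 = -2256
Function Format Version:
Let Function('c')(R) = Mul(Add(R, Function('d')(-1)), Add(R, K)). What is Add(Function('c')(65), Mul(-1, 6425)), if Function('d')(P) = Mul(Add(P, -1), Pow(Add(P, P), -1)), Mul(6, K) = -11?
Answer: -2256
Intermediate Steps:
K = Rational(-11, 6) (K = Mul(Rational(1, 6), -11) = Rational(-11, 6) ≈ -1.8333)
Function('d')(P) = Mul(Rational(1, 2), Pow(P, -1), Add(-1, P)) (Function('d')(P) = Mul(Add(-1, P), Pow(Mul(2, P), -1)) = Mul(Add(-1, P), Mul(Rational(1, 2), Pow(P, -1))) = Mul(Rational(1, 2), Pow(P, -1), Add(-1, P)))
Function('c')(R) = Mul(Add(1, R), Add(Rational(-11, 6), R)) (Function('c')(R) = Mul(Add(R, Mul(Rational(1, 2), Pow(-1, -1), Add(-1, -1))), Add(R, Rational(-11, 6))) = Mul(Add(R, Mul(Rational(1, 2), -1, -2)), Add(Rational(-11, 6), R)) = Mul(Add(R, 1), Add(Rational(-11, 6), R)) = Mul(Add(1, R), Add(Rational(-11, 6), R)))
Add(Function('c')(65), Mul(-1, 6425)) = Add(Add(Rational(-11, 6), Pow(65, 2), Mul(Rational(-5, 6), 65)), Mul(-1, 6425)) = Add(Add(Rational(-11, 6), 4225, Rational(-325, 6)), -6425) = Add(4169, -6425) = -2256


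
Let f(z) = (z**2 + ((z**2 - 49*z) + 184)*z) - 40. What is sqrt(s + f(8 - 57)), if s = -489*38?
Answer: I*sqrt(260535) ≈ 510.43*I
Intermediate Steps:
s = -18582
f(z) = -40 + z**2 + z*(184 + z**2 - 49*z) (f(z) = (z**2 + (184 + z**2 - 49*z)*z) - 40 = (z**2 + z*(184 + z**2 - 49*z)) - 40 = -40 + z**2 + z*(184 + z**2 - 49*z))
sqrt(s + f(8 - 57)) = sqrt(-18582 + (-40 + (8 - 57)**3 - 48*(8 - 57)**2 + 184*(8 - 57))) = sqrt(-18582 + (-40 + (-49)**3 - 48*(-49)**2 + 184*(-49))) = sqrt(-18582 + (-40 - 117649 - 48*2401 - 9016)) = sqrt(-18582 + (-40 - 117649 - 115248 - 9016)) = sqrt(-18582 - 241953) = sqrt(-260535) = I*sqrt(260535)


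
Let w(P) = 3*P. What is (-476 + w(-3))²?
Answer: 235225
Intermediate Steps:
(-476 + w(-3))² = (-476 + 3*(-3))² = (-476 - 9)² = (-485)² = 235225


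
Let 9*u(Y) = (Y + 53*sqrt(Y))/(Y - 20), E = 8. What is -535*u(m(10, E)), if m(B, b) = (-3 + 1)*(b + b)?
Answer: -4280/117 + 28355*I*sqrt(2)/117 ≈ -36.581 + 342.74*I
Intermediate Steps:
m(B, b) = -4*b
u(Y) = (Y + 53*sqrt(Y))/(9*(-20 + Y)) (u(Y) = ((Y + 53*sqrt(Y))/(Y - 20))/9 = ((Y + 53*sqrt(Y))/(-20 + Y))/9 = (Y + 53*sqrt(Y))/(9*(-20 + Y)))
-535*u(m(10, E)) = -535*(-4*8 + 53*sqrt(-4*8))/(9*(-20 - 4*8)) = -535*(-32 + 53*sqrt(-32))/(9*(-20 - 32)) = -535*(-32 + 53*(4*I*sqrt(2)))/(9*(-52)) = -535*(-1)*(-32 + 212*I*sqrt(2))/(9*52) = -535*(8/117 - 53*I*sqrt(2)/117) = -4280/117 + 28355*I*sqrt(2)/117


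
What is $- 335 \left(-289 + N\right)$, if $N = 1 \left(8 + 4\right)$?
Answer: $92795$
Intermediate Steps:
$N = 12$ ($N = 1 \cdot 12 = 12$)
$- 335 \left(-289 + N\right) = - 335 \left(-289 + 12\right) = \left(-335\right) \left(-277\right) = 92795$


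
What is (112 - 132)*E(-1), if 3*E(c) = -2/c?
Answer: -40/3 ≈ -13.333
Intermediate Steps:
E(c) = -2/(3*c) (E(c) = (-2/c)/3 = -2/(3*c))
(112 - 132)*E(-1) = (112 - 132)*(-⅔/(-1)) = -(-40)*(-1)/3 = -20*⅔ = -40/3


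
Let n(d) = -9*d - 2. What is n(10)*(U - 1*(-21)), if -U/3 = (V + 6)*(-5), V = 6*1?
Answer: -18492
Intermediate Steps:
V = 6
n(d) = -2 - 9*d
U = 180 (U = -3*(6 + 6)*(-5) = -36*(-5) = -3*(-60) = 180)
n(10)*(U - 1*(-21)) = (-2 - 9*10)*(180 - 1*(-21)) = (-2 - 90)*(180 + 21) = -92*201 = -18492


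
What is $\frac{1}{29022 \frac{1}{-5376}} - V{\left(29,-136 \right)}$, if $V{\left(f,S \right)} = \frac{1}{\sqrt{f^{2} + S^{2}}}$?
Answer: $- \frac{128}{691} - \frac{\sqrt{19337}}{19337} \approx -0.19243$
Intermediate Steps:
$V{\left(f,S \right)} = \frac{1}{\sqrt{S^{2} + f^{2}}}$
$\frac{1}{29022 \frac{1}{-5376}} - V{\left(29,-136 \right)} = \frac{1}{29022 \frac{1}{-5376}} - \frac{1}{\sqrt{\left(-136\right)^{2} + 29^{2}}} = \frac{1}{29022 \left(- \frac{1}{5376}\right)} - \frac{1}{\sqrt{18496 + 841}} = \frac{1}{- \frac{691}{128}} - \frac{1}{\sqrt{19337}} = - \frac{128}{691} - \frac{\sqrt{19337}}{19337}$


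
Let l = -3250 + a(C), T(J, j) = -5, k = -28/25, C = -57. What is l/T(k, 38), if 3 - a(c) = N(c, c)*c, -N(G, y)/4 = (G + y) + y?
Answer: -35741/5 ≈ -7148.2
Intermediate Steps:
N(G, y) = -8*y - 4*G (N(G, y) = -4*((G + y) + y) = -4*(G + 2*y) = -8*y - 4*G)
k = -28/25 (k = -28*1/25 = -28/25 ≈ -1.1200)
a(c) = 3 + 12*c² (a(c) = 3 - (-8*c - 4*c)*c = 3 - (-12*c)*c = 3 - (-12)*c² = 3 + 12*c²)
l = 35741 (l = -3250 + (3 + 12*(-57)²) = -3250 + (3 + 12*3249) = -3250 + (3 + 38988) = -3250 + 38991 = 35741)
l/T(k, 38) = 35741/(-5) = 35741*(-⅕) = -35741/5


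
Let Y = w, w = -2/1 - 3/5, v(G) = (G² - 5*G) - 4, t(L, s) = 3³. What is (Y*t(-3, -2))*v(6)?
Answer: -702/5 ≈ -140.40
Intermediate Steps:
t(L, s) = 27
v(G) = -4 + G² - 5*G
w = -13/5 (w = -2*1 - 3*⅕ = -2 - ⅗ = -13/5 ≈ -2.6000)
Y = -13/5 ≈ -2.6000
(Y*t(-3, -2))*v(6) = (-13/5*27)*(-4 + 6² - 5*6) = -351*(-4 + 36 - 30)/5 = -351/5*2 = -702/5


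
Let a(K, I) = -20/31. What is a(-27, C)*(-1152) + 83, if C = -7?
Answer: 25613/31 ≈ 826.23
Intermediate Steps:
a(K, I) = -20/31 (a(K, I) = -20*1/31 = -20/31)
a(-27, C)*(-1152) + 83 = -20/31*(-1152) + 83 = 23040/31 + 83 = 25613/31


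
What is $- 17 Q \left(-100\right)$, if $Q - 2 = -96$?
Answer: $-159800$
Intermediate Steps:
$Q = -94$ ($Q = 2 - 96 = -94$)
$- 17 Q \left(-100\right) = \left(-17\right) \left(-94\right) \left(-100\right) = 1598 \left(-100\right) = -159800$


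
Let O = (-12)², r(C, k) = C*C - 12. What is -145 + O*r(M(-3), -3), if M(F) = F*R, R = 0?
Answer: -1873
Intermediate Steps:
M(F) = 0 (M(F) = F*0 = 0)
r(C, k) = -12 + C² (r(C, k) = C² - 12 = -12 + C²)
O = 144
-145 + O*r(M(-3), -3) = -145 + 144*(-12 + 0²) = -145 + 144*(-12 + 0) = -145 + 144*(-12) = -145 - 1728 = -1873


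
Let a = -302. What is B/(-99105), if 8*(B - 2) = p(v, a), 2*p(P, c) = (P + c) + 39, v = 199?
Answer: 2/99105 ≈ 2.0181e-5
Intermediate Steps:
p(P, c) = 39/2 + P/2 + c/2 (p(P, c) = ((P + c) + 39)/2 = (39 + P + c)/2 = 39/2 + P/2 + c/2)
B = -2 (B = 2 + (39/2 + (1/2)*199 + (1/2)*(-302))/8 = 2 + (39/2 + 199/2 - 151)/8 = 2 + (1/8)*(-32) = 2 - 4 = -2)
B/(-99105) = -2/(-99105) = -2*(-1/99105) = 2/99105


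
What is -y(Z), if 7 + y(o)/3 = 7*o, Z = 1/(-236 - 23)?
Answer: 780/37 ≈ 21.081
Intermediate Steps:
Z = -1/259 (Z = 1/(-259) = -1/259 ≈ -0.0038610)
y(o) = -21 + 21*o (y(o) = -21 + 3*(7*o) = -21 + 21*o)
-y(Z) = -(-21 + 21*(-1/259)) = -(-21 - 3/37) = -1*(-780/37) = 780/37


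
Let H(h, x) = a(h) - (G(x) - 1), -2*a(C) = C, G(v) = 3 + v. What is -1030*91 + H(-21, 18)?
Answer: -187479/2 ≈ -93740.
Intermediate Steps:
a(C) = -C/2
H(h, x) = -2 - x - h/2 (H(h, x) = -h/2 - ((3 + x) - 1) = -h/2 - (2 + x) = -h/2 + (-2 - x) = -2 - x - h/2)
-1030*91 + H(-21, 18) = -1030*91 + (-2 - 1*18 - ½*(-21)) = -93730 + (-2 - 18 + 21/2) = -93730 - 19/2 = -187479/2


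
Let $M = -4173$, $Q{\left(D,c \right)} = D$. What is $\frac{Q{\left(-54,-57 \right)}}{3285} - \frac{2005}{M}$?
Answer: $\frac{706787}{1523145} \approx 0.46403$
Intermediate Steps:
$\frac{Q{\left(-54,-57 \right)}}{3285} - \frac{2005}{M} = - \frac{54}{3285} - \frac{2005}{-4173} = \left(-54\right) \frac{1}{3285} - - \frac{2005}{4173} = - \frac{6}{365} + \frac{2005}{4173} = \frac{706787}{1523145}$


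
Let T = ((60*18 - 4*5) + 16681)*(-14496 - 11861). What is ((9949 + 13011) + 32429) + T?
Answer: -467544148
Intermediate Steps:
T = -467599537 (T = ((1080 - 20) + 16681)*(-26357) = (1060 + 16681)*(-26357) = 17741*(-26357) = -467599537)
((9949 + 13011) + 32429) + T = ((9949 + 13011) + 32429) - 467599537 = (22960 + 32429) - 467599537 = 55389 - 467599537 = -467544148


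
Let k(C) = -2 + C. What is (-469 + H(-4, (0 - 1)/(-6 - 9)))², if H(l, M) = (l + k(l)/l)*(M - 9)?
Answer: 1795600/9 ≈ 1.9951e+5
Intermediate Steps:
H(l, M) = (-9 + M)*(l + (-2 + l)/l) (H(l, M) = (l + (-2 + l)/l)*(M - 9) = (l + (-2 + l)/l)*(-9 + M) = (-9 + M)*(l + (-2 + l)/l))
(-469 + H(-4, (0 - 1)/(-6 - 9)))² = (-469 + (18 - 9*(-4) + ((0 - 1)/(-6 - 9))*(-2 - 4) + (-4)²*(-9 + (0 - 1)/(-6 - 9)))/(-4))² = (-469 - (18 + 36 - 1/(-15)*(-6) + 16*(-9 - 1/(-15)))/4)² = (-469 - (18 + 36 - 1*(-1/15)*(-6) + 16*(-9 - 1*(-1/15)))/4)² = (-469 - (18 + 36 + (1/15)*(-6) + 16*(-9 + 1/15))/4)² = (-469 - (18 + 36 - ⅖ + 16*(-134/15))/4)² = (-469 - (18 + 36 - ⅖ - 2144/15)/4)² = (-469 - ¼*(-268/3))² = (-469 + 67/3)² = (-1340/3)² = 1795600/9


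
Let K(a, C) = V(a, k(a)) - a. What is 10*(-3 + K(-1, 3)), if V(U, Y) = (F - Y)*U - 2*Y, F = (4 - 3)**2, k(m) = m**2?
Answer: -40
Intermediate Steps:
F = 1 (F = 1**2 = 1)
V(U, Y) = -2*Y + U*(1 - Y) (V(U, Y) = (1 - Y)*U - 2*Y = U*(1 - Y) - 2*Y = -2*Y + U*(1 - Y))
K(a, C) = -a**3 - 2*a**2 (K(a, C) = (a - 2*a**2 - a*a**2) - a = (a - 2*a**2 - a**3) - a = (a - a**3 - 2*a**2) - a = -a**3 - 2*a**2)
10*(-3 + K(-1, 3)) = 10*(-3 + (-1)**2*(-2 - 1*(-1))) = 10*(-3 + 1*(-2 + 1)) = 10*(-3 + 1*(-1)) = 10*(-3 - 1) = 10*(-4) = -40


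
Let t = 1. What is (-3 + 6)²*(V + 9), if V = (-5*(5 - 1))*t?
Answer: -99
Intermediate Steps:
V = -20 (V = -5*(5 - 1)*1 = -5*4*1 = -20*1 = -20)
(-3 + 6)²*(V + 9) = (-3 + 6)²*(-20 + 9) = 3²*(-11) = 9*(-11) = -99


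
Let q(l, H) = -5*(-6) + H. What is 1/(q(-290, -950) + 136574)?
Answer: 1/135654 ≈ 7.3717e-6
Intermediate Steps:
q(l, H) = 30 + H
1/(q(-290, -950) + 136574) = 1/((30 - 950) + 136574) = 1/(-920 + 136574) = 1/135654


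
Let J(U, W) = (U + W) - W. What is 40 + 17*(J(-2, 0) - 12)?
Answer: -198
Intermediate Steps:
J(U, W) = U
40 + 17*(J(-2, 0) - 12) = 40 + 17*(-2 - 12) = 40 + 17*(-14) = 40 - 238 = -198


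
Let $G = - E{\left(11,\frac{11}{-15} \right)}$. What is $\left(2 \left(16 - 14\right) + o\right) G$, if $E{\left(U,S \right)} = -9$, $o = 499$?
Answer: $4527$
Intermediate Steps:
$G = 9$ ($G = \left(-1\right) \left(-9\right) = 9$)
$\left(2 \left(16 - 14\right) + o\right) G = \left(2 \left(16 - 14\right) + 499\right) 9 = \left(2 \cdot 2 + 499\right) 9 = \left(4 + 499\right) 9 = 503 \cdot 9 = 4527$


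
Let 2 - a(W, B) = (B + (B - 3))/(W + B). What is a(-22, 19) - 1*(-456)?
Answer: 1409/3 ≈ 469.67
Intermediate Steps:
a(W, B) = 2 - (-3 + 2*B)/(B + W) (a(W, B) = 2 - (B + (B - 3))/(W + B) = 2 - (B + (-3 + B))/(B + W) = 2 - (-3 + 2*B)/(B + W))
a(-22, 19) - 1*(-456) = (3 + 2*(-22))/(19 - 22) - 1*(-456) = (3 - 44)/(-3) + 456 = -1/3*(-41) + 456 = 41/3 + 456 = 1409/3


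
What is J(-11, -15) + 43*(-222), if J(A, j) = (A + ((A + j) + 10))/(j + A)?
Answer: -248169/26 ≈ -9545.0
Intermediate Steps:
J(A, j) = (10 + j + 2*A)/(A + j) (J(A, j) = (A + (10 + A + j))/(A + j) = (10 + j + 2*A)/(A + j))
J(-11, -15) + 43*(-222) = (10 - 15 + 2*(-11))/(-11 - 15) + 43*(-222) = (10 - 15 - 22)/(-26) - 9546 = -1/26*(-27) - 9546 = 27/26 - 9546 = -248169/26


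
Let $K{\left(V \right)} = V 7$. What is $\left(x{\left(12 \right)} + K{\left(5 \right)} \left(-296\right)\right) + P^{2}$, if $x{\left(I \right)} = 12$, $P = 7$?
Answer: $-10299$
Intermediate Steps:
$K{\left(V \right)} = 7 V$
$\left(x{\left(12 \right)} + K{\left(5 \right)} \left(-296\right)\right) + P^{2} = \left(12 + 7 \cdot 5 \left(-296\right)\right) + 7^{2} = \left(12 + 35 \left(-296\right)\right) + 49 = \left(12 - 10360\right) + 49 = -10348 + 49 = -10299$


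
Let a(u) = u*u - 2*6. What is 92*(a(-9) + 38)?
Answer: 9844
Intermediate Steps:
a(u) = -12 + u² (a(u) = u² - 12 = -12 + u²)
92*(a(-9) + 38) = 92*((-12 + (-9)²) + 38) = 92*((-12 + 81) + 38) = 92*(69 + 38) = 92*107 = 9844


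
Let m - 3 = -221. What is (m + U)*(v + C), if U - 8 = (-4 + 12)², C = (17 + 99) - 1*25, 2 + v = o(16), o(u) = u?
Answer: -15330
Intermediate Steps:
v = 14 (v = -2 + 16 = 14)
C = 91 (C = 116 - 25 = 91)
U = 72 (U = 8 + (-4 + 12)² = 8 + 8² = 8 + 64 = 72)
m = -218 (m = 3 - 221 = -218)
(m + U)*(v + C) = (-218 + 72)*(14 + 91) = -146*105 = -15330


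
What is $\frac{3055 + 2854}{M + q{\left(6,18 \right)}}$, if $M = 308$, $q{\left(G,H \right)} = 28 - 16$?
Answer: $\frac{5909}{320} \approx 18.466$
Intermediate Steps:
$q{\left(G,H \right)} = 12$
$\frac{3055 + 2854}{M + q{\left(6,18 \right)}} = \frac{3055 + 2854}{308 + 12} = \frac{5909}{320}$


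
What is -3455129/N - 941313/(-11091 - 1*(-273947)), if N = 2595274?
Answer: -602078071/122562584 ≈ -4.9124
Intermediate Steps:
-3455129/N - 941313/(-11091 - 1*(-273947)) = -3455129/2595274 - 941313/(-11091 - 1*(-273947)) = -3455129*1/2595274 - 941313/(-11091 + 273947) = -150223/112838 - 941313/262856 = -602078071/122562584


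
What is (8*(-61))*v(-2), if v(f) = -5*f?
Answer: -4880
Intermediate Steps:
(8*(-61))*v(-2) = (8*(-61))*(-5*(-2)) = -488*10 = -4880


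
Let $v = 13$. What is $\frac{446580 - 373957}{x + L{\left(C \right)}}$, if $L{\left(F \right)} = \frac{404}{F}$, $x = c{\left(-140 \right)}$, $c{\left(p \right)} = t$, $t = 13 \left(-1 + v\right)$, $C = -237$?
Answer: $\frac{17211651}{36568} \approx 470.68$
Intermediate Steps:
$t = 156$ ($t = 13 \left(-1 + 13\right) = 13 \cdot 12 = 156$)
$c{\left(p \right)} = 156$
$x = 156$
$\frac{446580 - 373957}{x + L{\left(C \right)}} = \frac{446580 - 373957}{156 + \frac{404}{-237}} = \frac{72623}{156 + 404 \left(- \frac{1}{237}\right)} = \frac{72623}{156 - \frac{404}{237}} = \frac{72623}{\frac{36568}{237}} = 72623 \cdot \frac{237}{36568} = \frac{17211651}{36568}$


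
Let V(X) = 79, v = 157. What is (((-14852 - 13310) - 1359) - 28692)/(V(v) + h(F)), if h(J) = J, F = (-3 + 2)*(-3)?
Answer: -58213/82 ≈ -709.92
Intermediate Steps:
F = 3 (F = -1*(-3) = 3)
(((-14852 - 13310) - 1359) - 28692)/(V(v) + h(F)) = (((-14852 - 13310) - 1359) - 28692)/(79 + 3) = ((-28162 - 1359) - 28692)/82 = (-29521 - 28692)*(1/82) = -58213*1/82 = -58213/82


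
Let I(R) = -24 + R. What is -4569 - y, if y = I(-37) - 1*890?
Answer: -3618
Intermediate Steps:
y = -951 (y = (-24 - 37) - 1*890 = -61 - 890 = -951)
-4569 - y = -4569 - 1*(-951) = -4569 + 951 = -3618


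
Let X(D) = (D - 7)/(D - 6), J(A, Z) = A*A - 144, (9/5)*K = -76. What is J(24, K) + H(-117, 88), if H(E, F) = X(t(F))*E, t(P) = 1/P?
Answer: 155709/527 ≈ 295.46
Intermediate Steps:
K = -380/9 (K = (5/9)*(-76) = -380/9 ≈ -42.222)
J(A, Z) = -144 + A² (J(A, Z) = A² - 144 = -144 + A²)
X(D) = (-7 + D)/(-6 + D)
H(E, F) = E*(-7 + 1/F)/(-6 + 1/F) (H(E, F) = ((-7 + 1/F)/(-6 + 1/F))*E = E*(-7 + 1/F)/(-6 + 1/F))
J(24, K) + H(-117, 88) = (-144 + 24²) - 117*(-1 + 7*88)/(-1 + 6*88) = (-144 + 576) - 117*(-1 + 616)/(-1 + 528) = 432 - 117*615/527 = 432 - 117*1/527*615 = 432 - 71955/527 = 155709/527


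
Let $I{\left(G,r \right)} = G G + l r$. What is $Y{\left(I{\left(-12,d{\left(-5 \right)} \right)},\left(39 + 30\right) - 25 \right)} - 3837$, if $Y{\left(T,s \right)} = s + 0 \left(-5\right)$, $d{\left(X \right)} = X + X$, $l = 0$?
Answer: $-3793$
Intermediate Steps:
$d{\left(X \right)} = 2 X$
$I{\left(G,r \right)} = G^{2}$ ($I{\left(G,r \right)} = G G + 0 r = G^{2} + 0 = G^{2}$)
$Y{\left(T,s \right)} = s$ ($Y{\left(T,s \right)} = s + 0 = s$)
$Y{\left(I{\left(-12,d{\left(-5 \right)} \right)},\left(39 + 30\right) - 25 \right)} - 3837 = \left(\left(39 + 30\right) - 25\right) - 3837 = \left(69 - 25\right) - 3837 = 44 - 3837 = -3793$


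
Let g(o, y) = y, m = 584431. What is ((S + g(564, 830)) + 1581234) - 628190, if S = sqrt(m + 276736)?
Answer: 953874 + sqrt(861167) ≈ 9.5480e+5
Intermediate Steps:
S = sqrt(861167) (S = sqrt(584431 + 276736) = sqrt(861167) ≈ 927.99)
((S + g(564, 830)) + 1581234) - 628190 = ((sqrt(861167) + 830) + 1581234) - 628190 = ((830 + sqrt(861167)) + 1581234) - 628190 = (1582064 + sqrt(861167)) - 628190 = 953874 + sqrt(861167)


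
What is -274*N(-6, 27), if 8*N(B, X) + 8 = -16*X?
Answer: 15070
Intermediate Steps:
N(B, X) = -1 - 2*X (N(B, X) = -1 + (-16*X)/8 = -1 - 2*X)
-274*N(-6, 27) = -274*(-1 - 2*27) = -274*(-1 - 54) = -274*(-55) = 15070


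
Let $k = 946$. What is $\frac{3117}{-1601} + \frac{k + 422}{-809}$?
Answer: $- \frac{4711821}{1295209} \approx -3.6379$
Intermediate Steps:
$\frac{3117}{-1601} + \frac{k + 422}{-809} = \frac{3117}{-1601} + \frac{946 + 422}{-809} = 3117 \left(- \frac{1}{1601}\right) + 1368 \left(- \frac{1}{809}\right) = - \frac{3117}{1601} - \frac{1368}{809} = - \frac{4711821}{1295209}$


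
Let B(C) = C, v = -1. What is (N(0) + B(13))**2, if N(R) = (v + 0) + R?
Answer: 144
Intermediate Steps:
N(R) = -1 + R (N(R) = (-1 + 0) + R = -1 + R)
(N(0) + B(13))**2 = ((-1 + 0) + 13)**2 = (-1 + 13)**2 = 12**2 = 144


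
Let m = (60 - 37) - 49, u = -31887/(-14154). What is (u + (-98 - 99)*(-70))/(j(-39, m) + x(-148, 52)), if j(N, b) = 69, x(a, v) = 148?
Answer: 65071849/1023806 ≈ 63.559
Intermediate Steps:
u = 10629/4718 (u = -31887*(-1/14154) = 10629/4718 ≈ 2.2529)
m = -26 (m = 23 - 49 = -26)
(u + (-98 - 99)*(-70))/(j(-39, m) + x(-148, 52)) = (10629/4718 + (-98 - 99)*(-70))/(69 + 148) = (10629/4718 - 197*(-70))/217 = (10629/4718 + 13790)*(1/217) = (65071849/4718)*(1/217) = 65071849/1023806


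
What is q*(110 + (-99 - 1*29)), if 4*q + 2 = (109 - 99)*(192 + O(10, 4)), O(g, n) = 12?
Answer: -9171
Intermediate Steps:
q = 1019/2 (q = -½ + ((109 - 99)*(192 + 12))/4 = -½ + (10*204)/4 = -½ + (¼)*2040 = -½ + 510 = 1019/2 ≈ 509.50)
q*(110 + (-99 - 1*29)) = 1019*(110 + (-99 - 1*29))/2 = 1019*(110 + (-99 - 29))/2 = 1019*(110 - 128)/2 = (1019/2)*(-18) = -9171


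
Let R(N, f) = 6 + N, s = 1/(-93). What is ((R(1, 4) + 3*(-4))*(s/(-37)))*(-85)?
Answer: 425/3441 ≈ 0.12351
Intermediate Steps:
s = -1/93 ≈ -0.010753
((R(1, 4) + 3*(-4))*(s/(-37)))*(-85) = (((6 + 1) + 3*(-4))*(-1/93/(-37)))*(-85) = ((7 - 12)*(-1/93*(-1/37)))*(-85) = -5*1/3441*(-85) = -5/3441*(-85) = 425/3441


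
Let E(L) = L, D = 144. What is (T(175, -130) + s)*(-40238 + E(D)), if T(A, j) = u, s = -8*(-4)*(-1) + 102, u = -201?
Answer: 5252314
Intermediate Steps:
s = 70 (s = 32*(-1) + 102 = -32 + 102 = 70)
T(A, j) = -201
(T(175, -130) + s)*(-40238 + E(D)) = (-201 + 70)*(-40238 + 144) = -131*(-40094) = 5252314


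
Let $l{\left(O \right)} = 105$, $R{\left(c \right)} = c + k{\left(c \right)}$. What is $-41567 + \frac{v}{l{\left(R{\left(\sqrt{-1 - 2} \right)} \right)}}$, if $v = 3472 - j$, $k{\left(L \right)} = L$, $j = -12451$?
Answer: $- \frac{4348612}{105} \approx -41415.0$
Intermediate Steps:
$v = 15923$ ($v = 3472 - -12451 = 3472 + 12451 = 15923$)
$R{\left(c \right)} = 2 c$ ($R{\left(c \right)} = c + c = 2 c$)
$-41567 + \frac{v}{l{\left(R{\left(\sqrt{-1 - 2} \right)} \right)}} = -41567 + \frac{15923}{105} = - \frac{4348612}{105}$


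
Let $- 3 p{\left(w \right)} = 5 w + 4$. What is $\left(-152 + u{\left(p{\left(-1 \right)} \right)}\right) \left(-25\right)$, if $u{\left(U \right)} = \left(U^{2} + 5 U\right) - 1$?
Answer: $\frac{34025}{9} \approx 3780.6$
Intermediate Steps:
$p{\left(w \right)} = - \frac{4}{3} - \frac{5 w}{3}$ ($p{\left(w \right)} = - \frac{5 w + 4}{3} = - \frac{4 + 5 w}{3} = - \frac{4}{3} - \frac{5 w}{3}$)
$u{\left(U \right)} = -1 + U^{2} + 5 U$
$\left(-152 + u{\left(p{\left(-1 \right)} \right)}\right) \left(-25\right) = \left(-152 + \left(-1 + \left(- \frac{4}{3} - - \frac{5}{3}\right)^{2} + 5 \left(- \frac{4}{3} - - \frac{5}{3}\right)\right)\right) \left(-25\right) = \left(-152 + \left(-1 + \left(- \frac{4}{3} + \frac{5}{3}\right)^{2} + 5 \left(- \frac{4}{3} + \frac{5}{3}\right)\right)\right) \left(-25\right) = \left(-152 + \left(-1 + \left(\frac{1}{3}\right)^{2} + 5 \cdot \frac{1}{3}\right)\right) \left(-25\right) = \left(-152 + \left(-1 + \frac{1}{9} + \frac{5}{3}\right)\right) \left(-25\right) = \left(-152 + \frac{7}{9}\right) \left(-25\right) = \left(- \frac{1361}{9}\right) \left(-25\right) = \frac{34025}{9}$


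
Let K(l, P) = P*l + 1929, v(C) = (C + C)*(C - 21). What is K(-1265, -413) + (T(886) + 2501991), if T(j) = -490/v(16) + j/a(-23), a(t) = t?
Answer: 1113689271/368 ≈ 3.0263e+6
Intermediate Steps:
v(C) = 2*C*(-21 + C) (v(C) = (2*C)*(-21 + C) = 2*C*(-21 + C))
T(j) = 49/16 - j/23 (T(j) = -490*1/(32*(-21 + 16)) + j/(-23) = -490/(2*16*(-5)) + j*(-1/23) = -490/(-160) - j/23 = -490*(-1/160) - j/23 = 49/16 - j/23)
K(l, P) = 1929 + P*l
K(-1265, -413) + (T(886) + 2501991) = (1929 - 413*(-1265)) + ((49/16 - 1/23*886) + 2501991) = (1929 + 522445) + ((49/16 - 886/23) + 2501991) = 524374 + (-13049/368 + 2501991) = 524374 + 920719639/368 = 1113689271/368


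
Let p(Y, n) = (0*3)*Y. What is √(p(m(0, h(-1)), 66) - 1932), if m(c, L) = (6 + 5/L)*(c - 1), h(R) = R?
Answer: 2*I*√483 ≈ 43.955*I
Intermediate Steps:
m(c, L) = (-1 + c)*(6 + 5/L) (m(c, L) = (6 + 5/L)*(-1 + c) = (-1 + c)*(6 + 5/L))
p(Y, n) = 0 (p(Y, n) = 0*Y = 0)
√(p(m(0, h(-1)), 66) - 1932) = √(0 - 1932) = √(-1932) = 2*I*√483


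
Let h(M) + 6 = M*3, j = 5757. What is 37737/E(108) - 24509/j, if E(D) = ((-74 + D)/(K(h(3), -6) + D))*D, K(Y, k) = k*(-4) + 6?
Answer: 553532711/391476 ≈ 1414.0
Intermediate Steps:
h(M) = -6 + 3*M (h(M) = -6 + M*3 = -6 + 3*M)
K(Y, k) = 6 - 4*k (K(Y, k) = -4*k + 6 = 6 - 4*k)
E(D) = D*(-74 + D)/(30 + D) (E(D) = ((-74 + D)/((6 - 4*(-6)) + D))*D = ((-74 + D)/((6 + 24) + D))*D = ((-74 + D)/(30 + D))*D = D*(-74 + D)/(30 + D))
37737/E(108) - 24509/j = 37737/((108*(-74 + 108)/(30 + 108))) - 24509/5757 = 37737/((108*34/138)) - 24509*1/5757 = 37737/((108*(1/138)*34)) - 24509/5757 = 37737/(612/23) - 24509/5757 = 37737*(23/612) - 24509/5757 = 96439/68 - 24509/5757 = 553532711/391476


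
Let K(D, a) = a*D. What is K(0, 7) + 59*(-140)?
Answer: -8260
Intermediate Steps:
K(D, a) = D*a
K(0, 7) + 59*(-140) = 0*7 + 59*(-140) = 0 - 8260 = -8260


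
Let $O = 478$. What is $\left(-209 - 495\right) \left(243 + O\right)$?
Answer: $-507584$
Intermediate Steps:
$\left(-209 - 495\right) \left(243 + O\right) = \left(-209 - 495\right) \left(243 + 478\right) = \left(-704\right) 721 = -507584$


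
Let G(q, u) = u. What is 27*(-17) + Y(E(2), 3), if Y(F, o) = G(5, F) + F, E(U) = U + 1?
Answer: -453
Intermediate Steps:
E(U) = 1 + U
Y(F, o) = 2*F (Y(F, o) = F + F = 2*F)
27*(-17) + Y(E(2), 3) = 27*(-17) + 2*(1 + 2) = -459 + 2*3 = -459 + 6 = -453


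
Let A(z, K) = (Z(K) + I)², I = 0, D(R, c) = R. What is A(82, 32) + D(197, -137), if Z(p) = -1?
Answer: 198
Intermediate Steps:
A(z, K) = 1 (A(z, K) = (-1 + 0)² = (-1)² = 1)
A(82, 32) + D(197, -137) = 1 + 197 = 198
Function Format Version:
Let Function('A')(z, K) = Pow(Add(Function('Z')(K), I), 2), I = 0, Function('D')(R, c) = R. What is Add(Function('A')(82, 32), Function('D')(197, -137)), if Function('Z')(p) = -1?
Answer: 198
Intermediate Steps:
Function('A')(z, K) = 1 (Function('A')(z, K) = Pow(Add(-1, 0), 2) = Pow(-1, 2) = 1)
Add(Function('A')(82, 32), Function('D')(197, -137)) = Add(1, 197) = 198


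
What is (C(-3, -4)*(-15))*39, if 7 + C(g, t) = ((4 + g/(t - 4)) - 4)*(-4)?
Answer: 9945/2 ≈ 4972.5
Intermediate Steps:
C(g, t) = -7 - 4*g/(-4 + t) (C(g, t) = -7 + ((4 + g/(t - 4)) - 4)*(-4) = -7 + ((4 + g/(-4 + t)) - 4)*(-4) = -7 + (g/(-4 + t))*(-4) = -7 - 4*g/(-4 + t))
(C(-3, -4)*(-15))*39 = (((28 - 7*(-4) - 4*(-3))/(-4 - 4))*(-15))*39 = (((28 + 28 + 12)/(-8))*(-15))*39 = (-⅛*68*(-15))*39 = -17/2*(-15)*39 = (255/2)*39 = 9945/2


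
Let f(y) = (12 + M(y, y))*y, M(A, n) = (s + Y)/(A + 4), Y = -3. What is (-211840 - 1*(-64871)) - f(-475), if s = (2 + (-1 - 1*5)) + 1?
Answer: -22178283/157 ≈ -1.4126e+5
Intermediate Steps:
s = -3 (s = (2 + (-1 - 5)) + 1 = (2 - 6) + 1 = -4 + 1 = -3)
M(A, n) = -6/(4 + A) (M(A, n) = (-3 - 3)/(A + 4) = -6/(4 + A))
f(y) = y*(12 - 6/(4 + y)) (f(y) = (12 - 6/(4 + y))*y = y*(12 - 6/(4 + y)))
(-211840 - 1*(-64871)) - f(-475) = (-211840 - 1*(-64871)) - 6*(-475)*(7 + 2*(-475))/(4 - 475) = (-211840 + 64871) - 6*(-475)*(7 - 950)/(-471) = -146969 - 6*(-475)*(-1)*(-943)/471 = -146969 - 1*(-895850/157) = -146969 + 895850/157 = -22178283/157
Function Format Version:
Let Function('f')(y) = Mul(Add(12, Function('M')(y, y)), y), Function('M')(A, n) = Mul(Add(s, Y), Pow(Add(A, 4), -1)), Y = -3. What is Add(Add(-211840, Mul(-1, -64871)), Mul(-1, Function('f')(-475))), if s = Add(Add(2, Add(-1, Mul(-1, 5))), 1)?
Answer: Rational(-22178283, 157) ≈ -1.4126e+5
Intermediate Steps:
s = -3 (s = Add(Add(2, Add(-1, -5)), 1) = Add(Add(2, -6), 1) = Add(-4, 1) = -3)
Function('M')(A, n) = Mul(-6, Pow(Add(4, A), -1)) (Function('M')(A, n) = Mul(Add(-3, -3), Pow(Add(A, 4), -1)) = Mul(-6, Pow(Add(4, A), -1)))
Function('f')(y) = Mul(y, Add(12, Mul(-6, Pow(Add(4, y), -1)))) (Function('f')(y) = Mul(Add(12, Mul(-6, Pow(Add(4, y), -1))), y) = Mul(y, Add(12, Mul(-6, Pow(Add(4, y), -1)))))
Add(Add(-211840, Mul(-1, -64871)), Mul(-1, Function('f')(-475))) = Add(Add(-211840, Mul(-1, -64871)), Mul(-1, Mul(6, -475, Pow(Add(4, -475), -1), Add(7, Mul(2, -475))))) = Add(Add(-211840, 64871), Mul(-1, Mul(6, -475, Pow(-471, -1), Add(7, -950)))) = Add(-146969, Mul(-1, Mul(6, -475, Rational(-1, 471), -943))) = Add(-146969, Mul(-1, Rational(-895850, 157))) = Add(-146969, Rational(895850, 157)) = Rational(-22178283, 157)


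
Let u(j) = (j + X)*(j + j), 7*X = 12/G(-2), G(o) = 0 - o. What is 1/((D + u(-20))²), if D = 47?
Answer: 49/32364721 ≈ 1.5140e-6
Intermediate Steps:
G(o) = -o
X = 6/7 (X = (12/((-1*(-2))))/7 = (12/2)/7 = (12*(½))/7 = (⅐)*6 = 6/7 ≈ 0.85714)
u(j) = 2*j*(6/7 + j) (u(j) = (j + 6/7)*(j + j) = (6/7 + j)*(2*j) = 2*j*(6/7 + j))
1/((D + u(-20))²) = 1/((47 + (2/7)*(-20)*(6 + 7*(-20)))²) = 1/((47 + (2/7)*(-20)*(6 - 140))²) = 1/((47 + (2/7)*(-20)*(-134))²) = 1/((47 + 5360/7)²) = 1/((5689/7)²) = 1/(32364721/49) = 49/32364721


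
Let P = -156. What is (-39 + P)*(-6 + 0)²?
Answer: -7020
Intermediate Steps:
(-39 + P)*(-6 + 0)² = (-39 - 156)*(-6 + 0)² = -195*(-6)² = -195*36 = -7020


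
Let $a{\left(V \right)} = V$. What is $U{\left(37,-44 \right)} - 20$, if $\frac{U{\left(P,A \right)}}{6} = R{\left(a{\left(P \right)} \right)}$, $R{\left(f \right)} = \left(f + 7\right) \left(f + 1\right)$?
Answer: $10012$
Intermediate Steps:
$R{\left(f \right)} = \left(1 + f\right) \left(7 + f\right)$ ($R{\left(f \right)} = \left(7 + f\right) \left(1 + f\right) = \left(1 + f\right) \left(7 + f\right)$)
$U{\left(P,A \right)} = 42 + 6 P^{2} + 48 P$ ($U{\left(P,A \right)} = 6 \left(7 + P^{2} + 8 P\right) = 42 + 6 P^{2} + 48 P$)
$U{\left(37,-44 \right)} - 20 = \left(42 + 6 \cdot 37^{2} + 48 \cdot 37\right) - 20 = \left(42 + 6 \cdot 1369 + 1776\right) - 20 = \left(42 + 8214 + 1776\right) - 20 = 10032 - 20 = 10012$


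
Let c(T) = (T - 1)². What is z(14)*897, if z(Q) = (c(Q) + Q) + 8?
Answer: 171327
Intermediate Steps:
c(T) = (-1 + T)²
z(Q) = 8 + Q + (-1 + Q)² (z(Q) = ((-1 + Q)² + Q) + 8 = (Q + (-1 + Q)²) + 8 = 8 + Q + (-1 + Q)²)
z(14)*897 = (9 + 14² - 1*14)*897 = (9 + 196 - 14)*897 = 191*897 = 171327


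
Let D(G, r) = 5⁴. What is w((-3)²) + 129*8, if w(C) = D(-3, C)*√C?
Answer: 2907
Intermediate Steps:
D(G, r) = 625
w(C) = 625*√C
w((-3)²) + 129*8 = 625*√((-3)²) + 129*8 = 625*√9 + 1032 = 625*3 + 1032 = 1875 + 1032 = 2907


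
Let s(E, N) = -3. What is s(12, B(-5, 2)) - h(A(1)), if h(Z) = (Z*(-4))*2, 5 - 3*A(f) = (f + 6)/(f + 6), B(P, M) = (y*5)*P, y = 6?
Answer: 23/3 ≈ 7.6667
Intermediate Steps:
B(P, M) = 30*P (B(P, M) = (6*5)*P = 30*P)
A(f) = 4/3 (A(f) = 5/3 - (f + 6)/(3*(f + 6)) = 5/3 - (6 + f)/(3*(6 + f)) = 5/3 - 1/3*1 = 5/3 - 1/3 = 4/3)
h(Z) = -8*Z (h(Z) = -4*Z*2 = -8*Z)
s(12, B(-5, 2)) - h(A(1)) = -3 - (-8)*4/3 = -3 - 1*(-32/3) = -3 + 32/3 = 23/3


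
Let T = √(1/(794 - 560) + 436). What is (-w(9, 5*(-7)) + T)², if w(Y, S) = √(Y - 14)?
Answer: 100855/234 - 5*I*√530530/39 ≈ 431.0 - 93.381*I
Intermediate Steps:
w(Y, S) = √(-14 + Y)
T = 5*√106106/78 (T = √(1/234 + 436) = √(102025/234) = 5*√106106/78 ≈ 20.881)
(-w(9, 5*(-7)) + T)² = (-√(-14 + 9) + 5*√106106/78)² = (-√(-5) + 5*√106106/78)² = (-I*√5 + 5*√106106/78)² = (5*√106106/78 - I*√5)²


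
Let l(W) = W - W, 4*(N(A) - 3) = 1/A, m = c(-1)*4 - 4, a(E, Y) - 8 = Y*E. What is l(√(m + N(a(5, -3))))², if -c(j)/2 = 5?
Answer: 0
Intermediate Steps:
c(j) = -10 (c(j) = -2*5 = -10)
a(E, Y) = 8 + E*Y (a(E, Y) = 8 + Y*E = 8 + E*Y)
m = -44 (m = -10*4 - 4 = -40 - 4 = -44)
N(A) = 3 + 1/(4*A)
l(W) = 0
l(√(m + N(a(5, -3))))² = 0² = 0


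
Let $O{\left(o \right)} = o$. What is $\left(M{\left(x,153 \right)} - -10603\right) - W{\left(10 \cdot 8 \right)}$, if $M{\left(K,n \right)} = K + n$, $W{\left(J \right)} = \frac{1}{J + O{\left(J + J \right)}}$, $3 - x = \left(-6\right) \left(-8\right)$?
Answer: $\frac{2570639}{240} \approx 10711.0$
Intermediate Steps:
$x = -45$ ($x = 3 - \left(-6\right) \left(-8\right) = 3 - 48 = -45$)
$W{\left(J \right)} = \frac{1}{3 J}$ ($W{\left(J \right)} = \frac{1}{J + \left(J + J\right)} = \frac{1}{J + 2 J} = \frac{1}{3 J}$)
$\left(M{\left(x,153 \right)} - -10603\right) - W{\left(10 \cdot 8 \right)} = \left(\left(-45 + 153\right) - -10603\right) - \frac{1}{3 \cdot 10 \cdot 8} = \left(108 + 10603\right) - \frac{1}{3 \cdot 80} = 10711 - \frac{1}{3} \cdot \frac{1}{80} = 10711 - \frac{1}{240} = \frac{2570639}{240}$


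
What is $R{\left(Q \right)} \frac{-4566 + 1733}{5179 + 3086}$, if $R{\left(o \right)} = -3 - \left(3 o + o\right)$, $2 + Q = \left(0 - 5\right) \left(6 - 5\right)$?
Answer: $- \frac{14165}{1653} \approx -8.5693$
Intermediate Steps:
$Q = -7$ ($Q = -2 + \left(0 - 5\right) \left(6 - 5\right) = -2 - 5 = -7$)
$R{\left(o \right)} = -3 - 4 o$
$R{\left(Q \right)} \frac{-4566 + 1733}{5179 + 3086} = \left(-3 - -28\right) \frac{-4566 + 1733}{5179 + 3086} = \left(-3 + 28\right) \left(- \frac{2833}{8265}\right) = 25 \left(\left(-2833\right) \frac{1}{8265}\right) = 25 \left(- \frac{2833}{8265}\right) = - \frac{14165}{1653}$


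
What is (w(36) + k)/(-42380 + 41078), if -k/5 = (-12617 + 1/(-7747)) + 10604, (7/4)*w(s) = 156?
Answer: -275324524/35303079 ≈ -7.7989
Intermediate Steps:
w(s) = 624/7 (w(s) = (4/7)*156 = 624/7)
k = 77973560/7747 (k = -5*((-12617 + 1/(-7747)) + 10604) = -5*((-12617 - 1/7747) + 10604) = -5*(-97743900/7747 + 10604) = -5*(-15594712/7747) = 77973560/7747 ≈ 10065.)
(w(36) + k)/(-42380 + 41078) = (624/7 + 77973560/7747)/(-42380 + 41078) = (550649048/54229)/(-1302) = (550649048/54229)*(-1/1302) = -275324524/35303079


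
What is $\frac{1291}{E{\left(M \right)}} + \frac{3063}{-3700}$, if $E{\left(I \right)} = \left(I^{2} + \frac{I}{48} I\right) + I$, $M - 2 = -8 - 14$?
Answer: $\frac{2152341}{862100} \approx 2.4966$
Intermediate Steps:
$M = -20$ ($M = 2 - 22 = -20$)
$E{\left(I \right)} = I + \frac{49 I^{2}}{48}$ ($E{\left(I \right)} = \left(I^{2} + I \frac{1}{48} I\right) + I = \left(I^{2} + \frac{I}{48} I\right) + I = \left(I^{2} + \frac{I^{2}}{48}\right) + I = \frac{49 I^{2}}{48} + I = I + \frac{49 I^{2}}{48}$)
$\frac{1291}{E{\left(M \right)}} + \frac{3063}{-3700} = \frac{1291}{\frac{1}{48} \left(-20\right) \left(48 + 49 \left(-20\right)\right)} + \frac{3063}{-3700} = \frac{1291}{\frac{1}{48} \left(-20\right) \left(48 - 980\right)} + 3063 \left(- \frac{1}{3700}\right) = \frac{1291}{\frac{1}{48} \left(-20\right) \left(-932\right)} - \frac{3063}{3700} = \frac{1291}{\frac{1165}{3}} - \frac{3063}{3700} = 1291 \cdot \frac{3}{1165} - \frac{3063}{3700} = \frac{3873}{1165} - \frac{3063}{3700} = \frac{2152341}{862100}$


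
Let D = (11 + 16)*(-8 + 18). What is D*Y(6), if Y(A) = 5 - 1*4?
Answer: 270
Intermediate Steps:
D = 270 (D = 27*10 = 270)
Y(A) = 1 (Y(A) = 5 - 4 = 1)
D*Y(6) = 270*1 = 270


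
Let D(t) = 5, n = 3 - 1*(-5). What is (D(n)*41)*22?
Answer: 4510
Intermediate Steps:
n = 8 (n = 3 + 5 = 8)
(D(n)*41)*22 = (5*41)*22 = 205*22 = 4510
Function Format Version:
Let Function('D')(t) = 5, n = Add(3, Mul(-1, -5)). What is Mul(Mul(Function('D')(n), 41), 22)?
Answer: 4510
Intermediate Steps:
n = 8 (n = Add(3, 5) = 8)
Mul(Mul(Function('D')(n), 41), 22) = Mul(Mul(5, 41), 22) = Mul(205, 22) = 4510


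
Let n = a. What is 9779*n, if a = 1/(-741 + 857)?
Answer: 9779/116 ≈ 84.302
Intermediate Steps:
a = 1/116 ≈ 0.0086207
n = 1/116 ≈ 0.0086207
9779*n = 9779*(1/116) = 9779/116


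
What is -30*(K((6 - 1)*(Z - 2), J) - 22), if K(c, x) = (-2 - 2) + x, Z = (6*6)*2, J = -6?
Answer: 960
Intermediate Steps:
Z = 72 (Z = 36*2 = 72)
K(c, x) = -4 + x
-30*(K((6 - 1)*(Z - 2), J) - 22) = -30*((-4 - 6) - 22) = -30*(-10 - 22) = -30*(-32) = 960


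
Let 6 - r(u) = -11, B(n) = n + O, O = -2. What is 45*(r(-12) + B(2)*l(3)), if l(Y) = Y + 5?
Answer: 765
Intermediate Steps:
B(n) = -2 + n (B(n) = n - 2 = -2 + n)
r(u) = 17 (r(u) = 6 - 1*(-11) = 6 + 11 = 17)
l(Y) = 5 + Y
45*(r(-12) + B(2)*l(3)) = 45*(17 + (-2 + 2)*(5 + 3)) = 45*(17 + 0*8) = 45*(17 + 0) = 45*17 = 765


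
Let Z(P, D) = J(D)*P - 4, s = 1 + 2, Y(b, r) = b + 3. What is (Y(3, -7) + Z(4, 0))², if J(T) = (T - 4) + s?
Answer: 4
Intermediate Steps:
Y(b, r) = 3 + b
s = 3
J(T) = -1 + T (J(T) = (T - 4) + 3 = (-4 + T) + 3 = -1 + T)
Z(P, D) = -4 + P*(-1 + D) (Z(P, D) = (-1 + D)*P - 4 = P*(-1 + D) - 4 = -4 + P*(-1 + D))
(Y(3, -7) + Z(4, 0))² = ((3 + 3) + (-4 + 4*(-1 + 0)))² = (6 + (-4 + 4*(-1)))² = (6 + (-4 - 4))² = (6 - 8)² = (-2)² = 4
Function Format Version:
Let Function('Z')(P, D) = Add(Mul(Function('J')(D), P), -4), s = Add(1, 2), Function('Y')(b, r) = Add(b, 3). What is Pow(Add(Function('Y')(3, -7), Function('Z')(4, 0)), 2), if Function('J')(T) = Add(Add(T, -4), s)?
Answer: 4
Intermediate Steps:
Function('Y')(b, r) = Add(3, b)
s = 3
Function('J')(T) = Add(-1, T) (Function('J')(T) = Add(Add(T, -4), 3) = Add(Add(-4, T), 3) = Add(-1, T))
Function('Z')(P, D) = Add(-4, Mul(P, Add(-1, D))) (Function('Z')(P, D) = Add(Mul(Add(-1, D), P), -4) = Add(Mul(P, Add(-1, D)), -4) = Add(-4, Mul(P, Add(-1, D))))
Pow(Add(Function('Y')(3, -7), Function('Z')(4, 0)), 2) = Pow(Add(Add(3, 3), Add(-4, Mul(4, Add(-1, 0)))), 2) = Pow(Add(6, Add(-4, Mul(4, -1))), 2) = Pow(Add(6, Add(-4, -4)), 2) = Pow(Add(6, -8), 2) = Pow(-2, 2) = 4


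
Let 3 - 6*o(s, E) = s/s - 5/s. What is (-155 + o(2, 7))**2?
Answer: 380689/16 ≈ 23793.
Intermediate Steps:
o(s, E) = 1/3 + 5/(6*s) (o(s, E) = 1/2 - (s/s - 5/s)/6 = 1/2 - (1 - 5/s)/6 = 1/2 + (-1/6 + 5/(6*s)) = 1/3 + 5/(6*s))
(-155 + o(2, 7))**2 = (-155 + (1/6)*(5 + 2*2)/2)**2 = (-155 + (1/6)*(1/2)*(5 + 4))**2 = (-155 + (1/6)*(1/2)*9)**2 = (-155 + 3/4)**2 = (-617/4)**2 = 380689/16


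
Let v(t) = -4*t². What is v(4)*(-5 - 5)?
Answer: 640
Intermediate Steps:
v(4)*(-5 - 5) = (-4*4²)*(-5 - 5) = -4*16*(-10) = -64*(-10) = 640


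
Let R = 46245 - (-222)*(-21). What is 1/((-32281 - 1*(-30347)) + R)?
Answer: 1/39649 ≈ 2.5221e-5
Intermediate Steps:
R = 41583 (R = 46245 - 1*4662 = 46245 - 4662 = 41583)
1/((-32281 - 1*(-30347)) + R) = 1/((-32281 - 1*(-30347)) + 41583) = 1/((-32281 + 30347) + 41583) = 1/(-1934 + 41583) = 1/39649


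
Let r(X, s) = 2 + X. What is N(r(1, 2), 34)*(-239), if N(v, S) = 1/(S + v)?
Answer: -239/37 ≈ -6.4595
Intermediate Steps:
N(r(1, 2), 34)*(-239) = -239/(34 + (2 + 1)) = -239/(34 + 3) = -239/37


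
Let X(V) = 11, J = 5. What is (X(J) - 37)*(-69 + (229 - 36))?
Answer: -3224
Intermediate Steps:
(X(J) - 37)*(-69 + (229 - 36)) = (11 - 37)*(-69 + (229 - 36)) = -26*(-69 + 193) = -26*124 = -3224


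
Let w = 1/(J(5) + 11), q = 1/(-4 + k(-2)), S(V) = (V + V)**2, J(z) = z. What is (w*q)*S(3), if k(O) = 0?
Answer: -9/16 ≈ -0.56250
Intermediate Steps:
S(V) = 4*V**2 (S(V) = (2*V)**2 = 4*V**2)
q = -1/4 (q = 1/(-4 + 0) = 1/(-4) = -1/4 ≈ -0.25000)
w = 1/16 (w = 1/(5 + 11) = 1/16 ≈ 0.062500)
(w*q)*S(3) = ((1/16)*(-1/4))*(4*3**2) = -9/16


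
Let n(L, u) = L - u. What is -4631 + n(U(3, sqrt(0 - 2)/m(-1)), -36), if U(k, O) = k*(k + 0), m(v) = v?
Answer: -4586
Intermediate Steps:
U(k, O) = k**2 (U(k, O) = k*k = k**2)
-4631 + n(U(3, sqrt(0 - 2)/m(-1)), -36) = -4631 + (3**2 - 1*(-36)) = -4631 + (9 + 36) = -4631 + 45 = -4586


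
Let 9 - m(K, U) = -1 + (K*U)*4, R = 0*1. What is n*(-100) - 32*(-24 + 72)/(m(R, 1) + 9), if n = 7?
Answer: -14836/19 ≈ -780.84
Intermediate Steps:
R = 0
m(K, U) = 10 - 4*K*U (m(K, U) = 9 - (-1 + (K*U)*4) = 9 - (-1 + 4*K*U) = 9 + (1 - 4*K*U) = 10 - 4*K*U)
n*(-100) - 32*(-24 + 72)/(m(R, 1) + 9) = 7*(-100) - 32*(-24 + 72)/((10 - 4*0*1) + 9) = -700 - 32*48/((10 + 0) + 9) = -700 - 32*48/(10 + 9) = -700 - 32/(19*(1/48)) = -700 - 32/19/48 = -700 - 32*48/19 = -700 - 1536/19 = -14836/19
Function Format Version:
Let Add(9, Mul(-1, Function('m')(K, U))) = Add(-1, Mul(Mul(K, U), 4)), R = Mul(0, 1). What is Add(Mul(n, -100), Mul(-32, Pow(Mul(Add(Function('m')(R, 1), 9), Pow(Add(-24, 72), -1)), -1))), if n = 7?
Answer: Rational(-14836, 19) ≈ -780.84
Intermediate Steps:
R = 0
Function('m')(K, U) = Add(10, Mul(-4, K, U)) (Function('m')(K, U) = Add(9, Mul(-1, Add(-1, Mul(Mul(K, U), 4)))) = Add(9, Mul(-1, Add(-1, Mul(4, K, U)))) = Add(9, Add(1, Mul(-4, K, U))) = Add(10, Mul(-4, K, U)))
Add(Mul(n, -100), Mul(-32, Pow(Mul(Add(Function('m')(R, 1), 9), Pow(Add(-24, 72), -1)), -1))) = Add(Mul(7, -100), Mul(-32, Pow(Mul(Add(Add(10, Mul(-4, 0, 1)), 9), Pow(Add(-24, 72), -1)), -1))) = Add(-700, Mul(-32, Pow(Mul(Add(Add(10, 0), 9), Pow(48, -1)), -1))) = Add(-700, Mul(-32, Pow(Mul(Add(10, 9), Rational(1, 48)), -1))) = Add(-700, Mul(-32, Pow(Mul(19, Rational(1, 48)), -1))) = Add(-700, Mul(-32, Pow(Rational(19, 48), -1))) = Add(-700, Mul(-32, Rational(48, 19))) = Add(-700, Rational(-1536, 19)) = Rational(-14836, 19)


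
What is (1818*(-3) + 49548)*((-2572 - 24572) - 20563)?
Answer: -2103592458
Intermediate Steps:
(1818*(-3) + 49548)*((-2572 - 24572) - 20563) = (-5454 + 49548)*(-27144 - 20563) = 44094*(-47707) = -2103592458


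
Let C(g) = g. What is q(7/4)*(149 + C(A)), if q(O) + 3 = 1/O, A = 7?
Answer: -2652/7 ≈ -378.86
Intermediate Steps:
q(O) = -3 + 1/O
q(7/4)*(149 + C(A)) = (-3 + 1/(7/4))*(149 + 7) = (-3 + 1/(7*(¼)))*156 = (-3 + 1/(7/4))*156 = (-3 + 4/7)*156 = -17/7*156 = -2652/7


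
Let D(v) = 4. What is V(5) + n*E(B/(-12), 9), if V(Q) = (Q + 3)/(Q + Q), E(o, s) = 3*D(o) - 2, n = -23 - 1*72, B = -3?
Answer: -4746/5 ≈ -949.20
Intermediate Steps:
n = -95 (n = -23 - 72 = -95)
E(o, s) = 10 (E(o, s) = 3*4 - 2 = 12 - 2 = 10)
V(Q) = (3 + Q)/(2*Q) (V(Q) = (3 + Q)/((2*Q)) = (3 + Q)*(1/(2*Q)) = (3 + Q)/(2*Q))
V(5) + n*E(B/(-12), 9) = (½)*(3 + 5)/5 - 95*10 = (½)*(⅕)*8 - 950 = ⅘ - 950 = -4746/5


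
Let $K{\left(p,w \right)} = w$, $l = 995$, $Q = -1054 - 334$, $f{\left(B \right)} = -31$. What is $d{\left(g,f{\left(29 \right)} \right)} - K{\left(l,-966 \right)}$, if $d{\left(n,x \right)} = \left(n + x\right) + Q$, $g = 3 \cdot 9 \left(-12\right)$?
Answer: $-777$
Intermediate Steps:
$Q = -1388$ ($Q = -1054 - 334 = -1388$)
$g = -324$ ($g = 27 \left(-12\right) = -324$)
$d{\left(n,x \right)} = -1388 + n + x$ ($d{\left(n,x \right)} = \left(n + x\right) - 1388 = -1388 + n + x$)
$d{\left(g,f{\left(29 \right)} \right)} - K{\left(l,-966 \right)} = \left(-1388 - 324 - 31\right) - -966 = -1743 + 966 = -777$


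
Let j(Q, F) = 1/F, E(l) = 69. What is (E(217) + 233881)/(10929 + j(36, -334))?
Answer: 15627860/730057 ≈ 21.406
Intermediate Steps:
(E(217) + 233881)/(10929 + j(36, -334)) = (69 + 233881)/(10929 + 1/(-334)) = 233950/(10929 - 1/334) = 233950/(3650285/334) = 233950*(334/3650285) = 15627860/730057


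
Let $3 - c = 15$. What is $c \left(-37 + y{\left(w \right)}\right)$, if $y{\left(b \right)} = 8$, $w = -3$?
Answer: $348$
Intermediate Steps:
$c = -12$ ($c = 3 - 15 = -12$)
$c \left(-37 + y{\left(w \right)}\right) = - 12 \left(-37 + 8\right) = \left(-12\right) \left(-29\right) = 348$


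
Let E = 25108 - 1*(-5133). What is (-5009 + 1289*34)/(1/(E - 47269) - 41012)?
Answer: -660975876/698352337 ≈ -0.94648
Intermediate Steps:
E = 30241 (E = 25108 + 5133 = 30241)
(-5009 + 1289*34)/(1/(E - 47269) - 41012) = (-5009 + 1289*34)/(1/(30241 - 47269) - 41012) = (-5009 + 43826)/(1/(-17028) - 41012) = 38817/(-1/17028 - 41012) = 38817/(-698352337/17028) = 38817*(-17028/698352337) = -660975876/698352337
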